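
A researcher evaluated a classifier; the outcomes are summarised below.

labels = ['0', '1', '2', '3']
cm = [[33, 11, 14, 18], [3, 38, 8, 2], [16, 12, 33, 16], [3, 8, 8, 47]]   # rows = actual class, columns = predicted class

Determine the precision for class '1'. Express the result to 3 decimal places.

One-vs-rest for '1': TP = diagonal; FP = other classes predicted '1'; FN = '1' predicted as other.
precision = TP/(TP+FP).
1: TP=38, FP=11+12+8=31 → 38/69 = 0.5507

0.551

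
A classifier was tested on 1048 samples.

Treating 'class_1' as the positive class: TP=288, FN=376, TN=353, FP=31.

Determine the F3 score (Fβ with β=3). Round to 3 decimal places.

0.458

Fβ = (1+β²)·TP / ((1+β²)·TP + β²·FN + FP), with β²=9
= 10·288 / (10·288 + 9·376 + 31) = 0.458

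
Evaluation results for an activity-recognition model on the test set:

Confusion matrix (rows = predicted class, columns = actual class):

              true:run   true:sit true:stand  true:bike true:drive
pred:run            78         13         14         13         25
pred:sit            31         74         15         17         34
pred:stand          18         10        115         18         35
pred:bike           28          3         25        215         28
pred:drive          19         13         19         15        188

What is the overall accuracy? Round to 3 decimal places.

0.630

Accuracy = trace / total = (78+74+115+215+188=670) / 1063 = 670/1063 = 0.630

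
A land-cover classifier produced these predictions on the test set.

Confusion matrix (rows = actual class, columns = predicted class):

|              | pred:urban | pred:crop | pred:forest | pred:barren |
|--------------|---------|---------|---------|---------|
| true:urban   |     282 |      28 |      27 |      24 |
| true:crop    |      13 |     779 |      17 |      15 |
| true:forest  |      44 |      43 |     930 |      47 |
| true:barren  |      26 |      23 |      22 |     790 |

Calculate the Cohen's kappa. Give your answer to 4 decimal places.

0.8540

Observed agreement pₒ = trace/N = 2781/3110 = 0.89421
Expected agreement pₑ = Σ (rowᵢ·colᵢ)/N² = (361·365 + 824·873 + 1064·996 + 861·876)/3110² = 0.27554
κ = (pₒ − pₑ)/(1 − pₑ) = (0.89421 − 0.27554)/(1 − 0.27554) = 0.8540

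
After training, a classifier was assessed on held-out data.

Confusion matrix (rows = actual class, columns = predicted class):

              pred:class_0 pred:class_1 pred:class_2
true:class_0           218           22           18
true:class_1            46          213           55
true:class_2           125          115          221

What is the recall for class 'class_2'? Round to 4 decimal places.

0.4794

Take TP from the diagonal, FP from the rest of the 'class_2' prediction marginal, FN from the rest of the 'class_2' actual marginal.
recall = TP/(TP+FN).
class_2: TP=221, FN=125+115=240 → 221/461 = 0.47939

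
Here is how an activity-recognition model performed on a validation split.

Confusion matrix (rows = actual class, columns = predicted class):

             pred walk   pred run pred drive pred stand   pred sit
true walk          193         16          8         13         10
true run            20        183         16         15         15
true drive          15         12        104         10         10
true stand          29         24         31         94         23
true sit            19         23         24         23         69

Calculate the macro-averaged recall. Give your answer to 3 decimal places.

0.626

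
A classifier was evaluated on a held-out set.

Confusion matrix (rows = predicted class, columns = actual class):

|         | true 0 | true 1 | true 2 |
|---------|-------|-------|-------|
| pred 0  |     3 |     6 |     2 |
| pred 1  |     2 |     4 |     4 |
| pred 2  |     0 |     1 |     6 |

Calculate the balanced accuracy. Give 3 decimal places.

0.488

Balanced accuracy = mean of per-class recall.
  0: recall = 3/5 = 0.6000
  1: recall = 4/11 = 0.3636
  2: recall = 6/12 = 0.5000
Mean = (0.6000 + 0.3636 + 0.5000) / 3 = 0.488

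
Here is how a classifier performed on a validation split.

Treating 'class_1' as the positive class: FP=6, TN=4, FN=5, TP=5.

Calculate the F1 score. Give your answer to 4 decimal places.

0.4762

Precision = TP/(TP+FP) = 5/11 = 0.4545
Recall = TP/(TP+FN) = 5/10 = 0.5000
F1 = 2·TP/(2·TP+FP+FN) = 10/21 = 0.4762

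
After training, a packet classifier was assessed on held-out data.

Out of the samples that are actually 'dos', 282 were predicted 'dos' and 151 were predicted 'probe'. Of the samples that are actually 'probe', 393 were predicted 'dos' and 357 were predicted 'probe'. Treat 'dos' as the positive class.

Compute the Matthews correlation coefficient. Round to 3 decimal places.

MCC = (TP·TN − FP·FN) / √((TP+FP)(TP+FN)(TN+FP)(TN+FN))
Numerator = 282·357 − 393·151 = 41331
Denominator = √(675·433·750·508) = √111356775000 = 333701.6257
MCC = 41331 / 333701.6257 = 0.124

0.124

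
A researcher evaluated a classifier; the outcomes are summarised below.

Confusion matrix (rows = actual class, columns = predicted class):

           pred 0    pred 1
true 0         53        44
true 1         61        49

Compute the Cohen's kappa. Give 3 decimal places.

-0.008

Observed agreement pₒ = trace/N = 102/207 = 0.4928
Expected agreement pₑ = Σ (rowᵢ·colᵢ)/N² = (97·114 + 110·93)/207² = 0.4968
κ = (pₒ − pₑ)/(1 − pₑ) = (0.4928 − 0.4968)/(1 − 0.4968) = -0.008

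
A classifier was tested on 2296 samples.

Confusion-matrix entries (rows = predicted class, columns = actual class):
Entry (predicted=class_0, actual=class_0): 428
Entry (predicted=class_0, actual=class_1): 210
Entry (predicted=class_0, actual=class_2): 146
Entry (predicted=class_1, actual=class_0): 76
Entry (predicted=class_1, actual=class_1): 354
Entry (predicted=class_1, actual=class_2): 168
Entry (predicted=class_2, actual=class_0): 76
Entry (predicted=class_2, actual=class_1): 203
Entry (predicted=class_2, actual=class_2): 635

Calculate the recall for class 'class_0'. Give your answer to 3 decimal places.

0.738

One-vs-rest for 'class_0': TP = diagonal; FP = other classes predicted 'class_0'; FN = 'class_0' predicted as other.
recall = TP/(TP+FN).
class_0: TP=428, FN=76+76=152 → 428/580 = 0.7379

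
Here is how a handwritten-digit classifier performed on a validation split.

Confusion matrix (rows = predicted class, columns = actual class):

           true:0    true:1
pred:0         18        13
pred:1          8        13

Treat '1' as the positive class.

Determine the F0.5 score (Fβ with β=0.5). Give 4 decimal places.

0.5909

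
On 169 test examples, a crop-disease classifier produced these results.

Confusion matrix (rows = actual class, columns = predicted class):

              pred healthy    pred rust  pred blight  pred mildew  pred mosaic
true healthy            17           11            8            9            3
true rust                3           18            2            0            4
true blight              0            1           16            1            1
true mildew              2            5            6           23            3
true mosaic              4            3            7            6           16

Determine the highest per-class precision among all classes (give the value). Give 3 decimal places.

Per-class precision (TP/(TP+FP)):
  healthy: TP=17, FP=3+0+2+4=9 → 17/26 = 0.6538
  rust: TP=18, FP=11+1+5+3=20 → 18/38 = 0.4737
  blight: TP=16, FP=8+2+6+7=23 → 16/39 = 0.4103
  mildew: TP=23, FP=9+0+1+6=16 → 23/39 = 0.5897
  mosaic: TP=16, FP=3+4+1+3=11 → 16/27 = 0.5926
Highest is class 'healthy' with precision = 0.654.

0.654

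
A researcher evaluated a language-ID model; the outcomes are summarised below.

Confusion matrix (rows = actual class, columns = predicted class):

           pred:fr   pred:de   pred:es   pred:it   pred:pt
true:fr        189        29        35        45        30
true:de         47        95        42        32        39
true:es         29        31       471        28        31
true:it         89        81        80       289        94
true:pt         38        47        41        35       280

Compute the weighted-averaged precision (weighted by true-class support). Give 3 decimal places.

Per-class precision (TP/(TP+FP)):
  fr: TP=189, FP=47+29+89+38=203 → 189/392 = 0.4821
  de: TP=95, FP=29+31+81+47=188 → 95/283 = 0.3357
  es: TP=471, FP=35+42+80+41=198 → 471/669 = 0.7040
  it: TP=289, FP=45+32+28+35=140 → 289/429 = 0.6737
  pt: TP=280, FP=30+39+31+94=194 → 280/474 = 0.5907
Weighted-precision = Σ (supportᵢ/N)·precisionᵢ with N=2247: (328/2247)·0.4821 + (255/2247)·0.3357 + (590/2247)·0.7040 + (633/2247)·0.6737 + (441/2247)·0.5907 = 0.599

0.599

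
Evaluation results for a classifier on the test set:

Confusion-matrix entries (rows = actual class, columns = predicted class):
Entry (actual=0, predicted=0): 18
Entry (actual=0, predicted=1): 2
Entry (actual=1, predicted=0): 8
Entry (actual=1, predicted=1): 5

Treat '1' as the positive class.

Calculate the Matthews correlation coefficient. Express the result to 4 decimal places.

MCC = (TP·TN − FP·FN) / √((TP+FP)(TP+FN)(TN+FP)(TN+FN))
Numerator = 5·18 − 2·8 = 74
Denominator = √(7·13·20·26) = √47320 = 217.5316
MCC = 74 / 217.5316 = 0.3402

0.3402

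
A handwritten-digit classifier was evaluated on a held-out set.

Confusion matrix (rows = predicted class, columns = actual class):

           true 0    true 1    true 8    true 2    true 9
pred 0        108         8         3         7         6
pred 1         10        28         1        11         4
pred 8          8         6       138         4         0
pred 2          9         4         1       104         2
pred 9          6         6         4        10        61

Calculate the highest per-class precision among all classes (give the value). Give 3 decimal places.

0.885

Per-class precision (TP/(TP+FP)):
  0: TP=108, FP=8+3+7+6=24 → 108/132 = 0.8182
  1: TP=28, FP=10+1+11+4=26 → 28/54 = 0.5185
  8: TP=138, FP=8+6+4+0=18 → 138/156 = 0.8846
  2: TP=104, FP=9+4+1+2=16 → 104/120 = 0.8667
  9: TP=61, FP=6+6+4+10=26 → 61/87 = 0.7011
Highest is class '8' with precision = 0.885.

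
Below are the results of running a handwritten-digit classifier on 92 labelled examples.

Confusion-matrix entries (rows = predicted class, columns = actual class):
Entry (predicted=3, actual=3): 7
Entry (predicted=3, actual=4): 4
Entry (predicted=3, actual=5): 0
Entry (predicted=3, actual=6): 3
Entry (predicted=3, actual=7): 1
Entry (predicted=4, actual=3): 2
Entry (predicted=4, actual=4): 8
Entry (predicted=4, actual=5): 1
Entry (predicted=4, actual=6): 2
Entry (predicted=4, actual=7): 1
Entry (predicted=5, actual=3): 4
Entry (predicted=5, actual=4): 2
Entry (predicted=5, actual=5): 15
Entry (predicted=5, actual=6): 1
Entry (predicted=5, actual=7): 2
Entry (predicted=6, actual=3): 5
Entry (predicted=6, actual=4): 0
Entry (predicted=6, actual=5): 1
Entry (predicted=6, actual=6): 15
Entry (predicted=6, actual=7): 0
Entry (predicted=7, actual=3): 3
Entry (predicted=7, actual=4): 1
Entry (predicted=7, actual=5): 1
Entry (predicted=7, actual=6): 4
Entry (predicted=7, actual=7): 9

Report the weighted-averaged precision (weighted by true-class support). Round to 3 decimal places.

0.587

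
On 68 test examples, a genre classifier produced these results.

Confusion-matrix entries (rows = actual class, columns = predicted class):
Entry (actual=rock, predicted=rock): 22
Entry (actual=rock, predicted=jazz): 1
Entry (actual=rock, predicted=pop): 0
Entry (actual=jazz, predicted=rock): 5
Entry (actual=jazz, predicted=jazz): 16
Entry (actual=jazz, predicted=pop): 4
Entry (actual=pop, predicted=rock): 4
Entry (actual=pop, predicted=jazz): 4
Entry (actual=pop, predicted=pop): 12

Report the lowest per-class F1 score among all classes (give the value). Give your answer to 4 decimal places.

Per-class F1 score (2·TP/(2·TP+FP+FN)):
  rock: TP=22, FP=5+4=9, FN=1+0=1 → 44/54 = 0.81481
  jazz: TP=16, FP=1+4=5, FN=5+4=9 → 32/46 = 0.69565
  pop: TP=12, FP=0+4=4, FN=4+4=8 → 24/36 = 0.66667
Lowest is class 'pop' with F1 score = 0.6667.

0.6667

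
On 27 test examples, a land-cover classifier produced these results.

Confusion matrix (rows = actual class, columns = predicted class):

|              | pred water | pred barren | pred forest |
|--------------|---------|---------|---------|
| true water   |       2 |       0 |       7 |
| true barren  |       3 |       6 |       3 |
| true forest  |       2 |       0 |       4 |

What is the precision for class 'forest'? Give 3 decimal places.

precision = TP/(TP+FP).
forest: TP=4, FP=7+3=10 → 4/14 = 0.2857

0.286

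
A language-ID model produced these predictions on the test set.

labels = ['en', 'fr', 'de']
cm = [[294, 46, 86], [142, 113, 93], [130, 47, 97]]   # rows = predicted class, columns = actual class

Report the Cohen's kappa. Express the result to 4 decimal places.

Observed agreement pₒ = trace/N = 504/1048 = 0.48092
Expected agreement pₑ = Σ (rowᵢ·colᵢ)/N² = (566·426 + 206·348 + 276·274)/1048² = 0.35366
κ = (pₒ − pₑ)/(1 − pₑ) = (0.48092 − 0.35366)/(1 − 0.35366) = 0.1969

0.1969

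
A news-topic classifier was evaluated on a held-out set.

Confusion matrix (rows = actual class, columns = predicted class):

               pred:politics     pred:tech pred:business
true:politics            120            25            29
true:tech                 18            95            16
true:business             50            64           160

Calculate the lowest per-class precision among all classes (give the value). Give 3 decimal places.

0.516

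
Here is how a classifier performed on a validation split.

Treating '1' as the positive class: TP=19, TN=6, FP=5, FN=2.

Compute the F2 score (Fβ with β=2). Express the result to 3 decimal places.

0.880

Fβ = (1+β²)·TP / ((1+β²)·TP + β²·FN + FP), with β²=4
= 5·19 / (5·19 + 4·2 + 5) = 0.880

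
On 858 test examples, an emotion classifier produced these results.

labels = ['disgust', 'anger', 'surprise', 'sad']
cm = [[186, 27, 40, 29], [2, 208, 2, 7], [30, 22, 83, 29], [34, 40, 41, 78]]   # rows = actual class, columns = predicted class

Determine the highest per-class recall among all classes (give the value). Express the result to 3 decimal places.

Per-class recall (TP/(TP+FN)):
  disgust: TP=186, FN=27+40+29=96 → 186/282 = 0.6596
  anger: TP=208, FN=2+2+7=11 → 208/219 = 0.9498
  surprise: TP=83, FN=30+22+29=81 → 83/164 = 0.5061
  sad: TP=78, FN=34+40+41=115 → 78/193 = 0.4041
Highest is class 'anger' with recall = 0.950.

0.950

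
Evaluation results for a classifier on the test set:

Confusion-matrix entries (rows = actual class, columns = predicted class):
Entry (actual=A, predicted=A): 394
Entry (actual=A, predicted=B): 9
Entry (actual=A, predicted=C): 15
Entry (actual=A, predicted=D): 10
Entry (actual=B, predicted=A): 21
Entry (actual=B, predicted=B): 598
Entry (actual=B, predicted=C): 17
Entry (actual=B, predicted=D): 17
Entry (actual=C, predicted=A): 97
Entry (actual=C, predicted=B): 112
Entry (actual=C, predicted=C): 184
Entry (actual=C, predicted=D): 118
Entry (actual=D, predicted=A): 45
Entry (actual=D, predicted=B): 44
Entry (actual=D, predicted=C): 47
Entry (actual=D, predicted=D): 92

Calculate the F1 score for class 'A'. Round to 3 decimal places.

F1 score = 2·TP/(2·TP+FP+FN).
A: TP=394, FP=21+97+45=163, FN=9+15+10=34 → 788/985 = 0.8000

0.800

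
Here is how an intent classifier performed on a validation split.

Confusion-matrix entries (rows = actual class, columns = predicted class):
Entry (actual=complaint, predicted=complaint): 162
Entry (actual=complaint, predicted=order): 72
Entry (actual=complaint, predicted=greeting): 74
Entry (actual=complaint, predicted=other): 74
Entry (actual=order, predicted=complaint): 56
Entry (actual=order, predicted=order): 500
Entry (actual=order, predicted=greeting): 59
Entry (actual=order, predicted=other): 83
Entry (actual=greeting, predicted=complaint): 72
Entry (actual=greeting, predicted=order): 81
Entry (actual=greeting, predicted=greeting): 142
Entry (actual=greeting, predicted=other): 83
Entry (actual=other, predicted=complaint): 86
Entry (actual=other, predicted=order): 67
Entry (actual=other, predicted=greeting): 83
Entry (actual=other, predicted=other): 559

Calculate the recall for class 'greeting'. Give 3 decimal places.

recall = TP/(TP+FN).
greeting: TP=142, FN=72+81+83=236 → 142/378 = 0.3757

0.376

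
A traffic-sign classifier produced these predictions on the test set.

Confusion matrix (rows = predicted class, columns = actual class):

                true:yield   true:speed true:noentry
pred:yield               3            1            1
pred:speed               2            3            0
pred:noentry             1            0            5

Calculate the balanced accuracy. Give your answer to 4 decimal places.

0.6944

Balanced accuracy = mean of per-class recall.
  yield: recall = 3/6 = 0.50000
  speed: recall = 3/4 = 0.75000
  noentry: recall = 5/6 = 0.83333
Mean = (0.50000 + 0.75000 + 0.83333) / 3 = 0.6944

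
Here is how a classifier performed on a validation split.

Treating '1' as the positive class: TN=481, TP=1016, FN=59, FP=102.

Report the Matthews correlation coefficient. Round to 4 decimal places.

0.7847

MCC = (TP·TN − FP·FN) / √((TP+FP)(TP+FN)(TN+FP)(TN+FN))
Numerator = 1016·481 − 102·59 = 482678
Denominator = √(1118·1075·583·540) = √378366417000 = 615114.9624
MCC = 482678 / 615114.9624 = 0.7847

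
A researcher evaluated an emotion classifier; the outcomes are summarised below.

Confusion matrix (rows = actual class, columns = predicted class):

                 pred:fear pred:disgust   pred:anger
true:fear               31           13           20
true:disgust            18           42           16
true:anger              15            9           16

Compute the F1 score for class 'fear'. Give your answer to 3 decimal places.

One-vs-rest for 'fear': TP = diagonal; FP = other classes predicted 'fear'; FN = 'fear' predicted as other.
F1 score = 2·TP/(2·TP+FP+FN).
fear: TP=31, FP=18+15=33, FN=13+20=33 → 62/128 = 0.4844

0.484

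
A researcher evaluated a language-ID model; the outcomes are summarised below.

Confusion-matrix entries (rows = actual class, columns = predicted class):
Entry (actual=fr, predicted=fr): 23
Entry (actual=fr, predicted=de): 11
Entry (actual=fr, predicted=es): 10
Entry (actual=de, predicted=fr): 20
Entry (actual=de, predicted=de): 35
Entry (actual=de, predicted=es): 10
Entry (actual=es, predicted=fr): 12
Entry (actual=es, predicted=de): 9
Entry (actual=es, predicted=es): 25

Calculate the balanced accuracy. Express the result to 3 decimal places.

Balanced accuracy = mean of per-class recall.
  fr: recall = 23/44 = 0.5227
  de: recall = 35/65 = 0.5385
  es: recall = 25/46 = 0.5435
Mean = (0.5227 + 0.5385 + 0.5435) / 3 = 0.535

0.535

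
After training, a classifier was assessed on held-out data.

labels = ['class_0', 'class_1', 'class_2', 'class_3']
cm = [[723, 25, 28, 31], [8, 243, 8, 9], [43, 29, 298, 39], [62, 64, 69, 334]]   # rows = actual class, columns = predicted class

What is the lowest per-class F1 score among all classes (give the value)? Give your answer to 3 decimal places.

0.709

Per-class F1 score (2·TP/(2·TP+FP+FN)):
  class_0: TP=723, FP=8+43+62=113, FN=25+28+31=84 → 1446/1643 = 0.8801
  class_1: TP=243, FP=25+29+64=118, FN=8+8+9=25 → 486/629 = 0.7727
  class_2: TP=298, FP=28+8+69=105, FN=43+29+39=111 → 596/812 = 0.7340
  class_3: TP=334, FP=31+9+39=79, FN=62+64+69=195 → 668/942 = 0.7091
Lowest is class 'class_3' with F1 score = 0.709.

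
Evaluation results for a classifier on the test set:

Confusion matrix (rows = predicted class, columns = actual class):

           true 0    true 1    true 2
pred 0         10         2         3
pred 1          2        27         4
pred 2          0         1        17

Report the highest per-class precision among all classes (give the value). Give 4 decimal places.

0.9444

Per-class precision (TP/(TP+FP)):
  0: TP=10, FP=2+3=5 → 10/15 = 0.66667
  1: TP=27, FP=2+4=6 → 27/33 = 0.81818
  2: TP=17, FP=0+1=1 → 17/18 = 0.94444
Highest is class '2' with precision = 0.9444.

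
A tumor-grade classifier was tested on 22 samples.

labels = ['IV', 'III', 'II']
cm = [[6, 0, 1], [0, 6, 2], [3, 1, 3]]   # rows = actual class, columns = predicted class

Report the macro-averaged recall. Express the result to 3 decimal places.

0.679

Per-class recall (TP/(TP+FN)):
  IV: TP=6, FN=0+1=1 → 6/7 = 0.8571
  III: TP=6, FN=0+2=2 → 6/8 = 0.7500
  II: TP=3, FN=3+1=4 → 3/7 = 0.4286
Macro-recall = mean = (0.8571 + 0.7500 + 0.4286) / 3 = 0.679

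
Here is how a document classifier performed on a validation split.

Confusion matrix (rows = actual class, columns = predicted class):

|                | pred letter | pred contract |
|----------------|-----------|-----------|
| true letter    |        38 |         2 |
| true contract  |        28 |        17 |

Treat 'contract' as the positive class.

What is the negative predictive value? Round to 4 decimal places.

NPV = TN/(TN+FN) = 38/(38+28) = 0.5758

0.5758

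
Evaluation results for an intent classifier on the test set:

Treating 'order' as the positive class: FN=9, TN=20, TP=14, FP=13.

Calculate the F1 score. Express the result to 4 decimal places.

Precision = TP/(TP+FP) = 14/27 = 0.5185
Recall = TP/(TP+FN) = 14/23 = 0.6087
F1 = 2·TP/(2·TP+FP+FN) = 28/50 = 0.5600

0.5600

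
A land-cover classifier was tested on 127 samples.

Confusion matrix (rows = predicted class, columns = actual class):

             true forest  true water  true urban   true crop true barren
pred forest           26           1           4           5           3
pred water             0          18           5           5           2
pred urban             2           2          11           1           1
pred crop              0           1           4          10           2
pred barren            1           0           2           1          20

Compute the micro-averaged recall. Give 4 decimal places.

Micro-averaging pools counts across classes: ΣTP=85, ΣFP=42, ΣFN=42.
Micro-recall = TP/(TP+FN) on pooled counts = 0.6693 (equals overall accuracy in single-label multiclass).

0.6693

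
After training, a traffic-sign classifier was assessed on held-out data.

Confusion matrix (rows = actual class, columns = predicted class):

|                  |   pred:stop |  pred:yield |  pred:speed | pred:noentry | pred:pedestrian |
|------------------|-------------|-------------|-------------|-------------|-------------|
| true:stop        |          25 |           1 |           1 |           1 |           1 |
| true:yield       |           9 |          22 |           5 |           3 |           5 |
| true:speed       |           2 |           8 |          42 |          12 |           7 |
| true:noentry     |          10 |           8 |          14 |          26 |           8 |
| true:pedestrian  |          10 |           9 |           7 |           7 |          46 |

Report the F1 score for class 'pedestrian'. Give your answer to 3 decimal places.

F1 score = 2·TP/(2·TP+FP+FN).
pedestrian: TP=46, FP=1+5+7+8=21, FN=10+9+7+7=33 → 92/146 = 0.6301

0.630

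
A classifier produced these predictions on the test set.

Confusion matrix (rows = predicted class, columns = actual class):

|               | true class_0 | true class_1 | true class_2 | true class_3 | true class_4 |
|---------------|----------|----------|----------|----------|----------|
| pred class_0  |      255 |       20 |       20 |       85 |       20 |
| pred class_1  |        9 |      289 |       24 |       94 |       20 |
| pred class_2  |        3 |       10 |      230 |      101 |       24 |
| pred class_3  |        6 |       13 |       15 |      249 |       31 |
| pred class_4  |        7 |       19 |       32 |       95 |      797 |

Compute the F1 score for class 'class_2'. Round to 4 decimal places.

One-vs-rest for 'class_2': TP = diagonal; FP = other classes predicted 'class_2'; FN = 'class_2' predicted as other.
F1 score = 2·TP/(2·TP+FP+FN).
class_2: TP=230, FP=3+10+101+24=138, FN=20+24+15+32=91 → 460/689 = 0.66763

0.6676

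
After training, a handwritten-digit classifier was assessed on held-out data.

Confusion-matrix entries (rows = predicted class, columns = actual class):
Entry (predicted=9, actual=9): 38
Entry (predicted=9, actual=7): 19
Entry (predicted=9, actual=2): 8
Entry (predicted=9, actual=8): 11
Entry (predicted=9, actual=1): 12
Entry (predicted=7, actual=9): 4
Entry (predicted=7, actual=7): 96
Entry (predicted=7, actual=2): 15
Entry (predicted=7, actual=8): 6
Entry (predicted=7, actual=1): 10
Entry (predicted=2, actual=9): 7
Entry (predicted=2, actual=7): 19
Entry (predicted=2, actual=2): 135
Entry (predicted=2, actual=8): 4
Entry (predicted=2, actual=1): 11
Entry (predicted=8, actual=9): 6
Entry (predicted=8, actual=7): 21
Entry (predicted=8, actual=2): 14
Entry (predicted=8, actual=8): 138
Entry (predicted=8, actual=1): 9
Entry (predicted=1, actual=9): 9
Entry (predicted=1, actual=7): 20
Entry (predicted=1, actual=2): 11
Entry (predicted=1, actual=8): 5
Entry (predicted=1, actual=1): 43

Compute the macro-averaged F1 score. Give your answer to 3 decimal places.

0.632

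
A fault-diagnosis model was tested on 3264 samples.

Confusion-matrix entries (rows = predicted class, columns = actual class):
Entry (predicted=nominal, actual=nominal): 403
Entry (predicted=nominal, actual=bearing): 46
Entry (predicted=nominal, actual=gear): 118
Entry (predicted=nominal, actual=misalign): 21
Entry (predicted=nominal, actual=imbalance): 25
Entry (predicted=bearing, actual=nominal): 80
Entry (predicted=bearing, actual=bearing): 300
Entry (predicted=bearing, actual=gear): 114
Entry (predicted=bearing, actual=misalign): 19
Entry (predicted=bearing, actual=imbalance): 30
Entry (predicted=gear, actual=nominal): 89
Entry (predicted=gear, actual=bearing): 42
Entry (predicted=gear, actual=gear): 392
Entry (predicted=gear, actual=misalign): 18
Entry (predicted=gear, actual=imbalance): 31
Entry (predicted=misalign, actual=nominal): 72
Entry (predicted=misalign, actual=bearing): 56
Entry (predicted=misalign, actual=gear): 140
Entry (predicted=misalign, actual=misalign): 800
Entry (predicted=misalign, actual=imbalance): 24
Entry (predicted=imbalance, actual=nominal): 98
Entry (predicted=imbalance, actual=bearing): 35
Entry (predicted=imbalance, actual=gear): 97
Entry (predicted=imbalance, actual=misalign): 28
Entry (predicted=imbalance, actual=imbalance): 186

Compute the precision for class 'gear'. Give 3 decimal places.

0.685

Treat 'gear' as positive and all other classes as negative.
precision = TP/(TP+FP).
gear: TP=392, FP=89+42+18+31=180 → 392/572 = 0.6853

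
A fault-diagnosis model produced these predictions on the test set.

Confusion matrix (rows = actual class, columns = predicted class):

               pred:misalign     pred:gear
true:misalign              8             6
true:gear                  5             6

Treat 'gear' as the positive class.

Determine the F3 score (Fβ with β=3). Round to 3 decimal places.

0.541

Fβ = (1+β²)·TP / ((1+β²)·TP + β²·FN + FP), with β²=9
= 10·6 / (10·6 + 9·5 + 6) = 0.541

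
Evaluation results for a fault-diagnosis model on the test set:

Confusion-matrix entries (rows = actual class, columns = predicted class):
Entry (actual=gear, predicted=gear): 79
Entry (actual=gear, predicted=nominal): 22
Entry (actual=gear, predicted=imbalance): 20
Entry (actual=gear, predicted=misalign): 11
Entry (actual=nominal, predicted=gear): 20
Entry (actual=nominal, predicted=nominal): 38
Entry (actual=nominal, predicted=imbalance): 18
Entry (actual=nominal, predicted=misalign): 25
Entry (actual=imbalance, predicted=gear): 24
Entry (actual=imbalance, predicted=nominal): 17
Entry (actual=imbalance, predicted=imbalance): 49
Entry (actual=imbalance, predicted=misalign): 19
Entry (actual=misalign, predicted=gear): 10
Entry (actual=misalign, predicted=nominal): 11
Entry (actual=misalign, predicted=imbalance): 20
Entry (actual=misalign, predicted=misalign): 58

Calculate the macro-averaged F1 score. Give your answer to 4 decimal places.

0.4998

Per-class F1 score (2·TP/(2·TP+FP+FN)):
  gear: TP=79, FP=20+24+10=54, FN=22+20+11=53 → 158/265 = 0.59623
  nominal: TP=38, FP=22+17+11=50, FN=20+18+25=63 → 76/189 = 0.40212
  imbalance: TP=49, FP=20+18+20=58, FN=24+17+19=60 → 98/216 = 0.45370
  misalign: TP=58, FP=11+25+19=55, FN=10+11+20=41 → 116/212 = 0.54717
Macro-F1 score = mean = (0.59623 + 0.40212 + 0.45370 + 0.54717) / 4 = 0.4998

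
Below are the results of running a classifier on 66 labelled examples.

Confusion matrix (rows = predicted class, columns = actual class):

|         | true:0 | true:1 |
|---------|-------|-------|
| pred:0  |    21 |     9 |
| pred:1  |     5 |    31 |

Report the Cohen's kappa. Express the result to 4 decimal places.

0.5674

Observed agreement pₒ = trace/N = 52/66 = 0.78788
Expected agreement pₑ = Σ (rowᵢ·colᵢ)/N² = (26·30 + 40·36)/66² = 0.50964
κ = (pₒ − pₑ)/(1 − pₑ) = (0.78788 − 0.50964)/(1 − 0.50964) = 0.5674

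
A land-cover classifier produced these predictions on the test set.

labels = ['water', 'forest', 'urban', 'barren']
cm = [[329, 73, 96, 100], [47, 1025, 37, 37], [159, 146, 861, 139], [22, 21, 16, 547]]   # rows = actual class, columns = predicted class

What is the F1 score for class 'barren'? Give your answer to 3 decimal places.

One-vs-rest for 'barren': TP = diagonal; FP = other classes predicted 'barren'; FN = 'barren' predicted as other.
F1 score = 2·TP/(2·TP+FP+FN).
barren: TP=547, FP=100+37+139=276, FN=22+21+16=59 → 1094/1429 = 0.7656

0.766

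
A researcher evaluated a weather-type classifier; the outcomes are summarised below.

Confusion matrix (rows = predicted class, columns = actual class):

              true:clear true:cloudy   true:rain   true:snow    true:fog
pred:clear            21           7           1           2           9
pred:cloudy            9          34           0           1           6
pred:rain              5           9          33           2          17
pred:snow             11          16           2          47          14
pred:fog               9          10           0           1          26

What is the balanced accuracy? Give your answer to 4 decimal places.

Balanced accuracy = mean of per-class recall.
  clear: recall = 21/55 = 0.38182
  cloudy: recall = 34/76 = 0.44737
  rain: recall = 33/36 = 0.91667
  snow: recall = 47/53 = 0.88679
  fog: recall = 26/72 = 0.36111
Mean = (0.38182 + 0.44737 + 0.91667 + 0.88679 + 0.36111) / 5 = 0.5988

0.5988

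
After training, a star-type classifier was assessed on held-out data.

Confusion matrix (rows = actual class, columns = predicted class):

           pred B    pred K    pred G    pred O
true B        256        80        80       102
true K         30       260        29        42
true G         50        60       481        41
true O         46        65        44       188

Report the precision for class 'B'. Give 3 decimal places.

0.670

precision = TP/(TP+FP).
B: TP=256, FP=30+50+46=126 → 256/382 = 0.6702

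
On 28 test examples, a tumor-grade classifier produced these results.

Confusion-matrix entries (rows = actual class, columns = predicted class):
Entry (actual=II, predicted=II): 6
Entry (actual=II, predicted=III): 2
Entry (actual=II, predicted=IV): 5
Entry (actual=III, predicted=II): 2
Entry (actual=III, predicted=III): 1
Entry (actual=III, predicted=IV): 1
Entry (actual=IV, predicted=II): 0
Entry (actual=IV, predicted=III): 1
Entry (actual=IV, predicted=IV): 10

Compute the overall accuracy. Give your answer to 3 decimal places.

Accuracy = trace / total = (6+1+10=17) / 28 = 17/28 = 0.607

0.607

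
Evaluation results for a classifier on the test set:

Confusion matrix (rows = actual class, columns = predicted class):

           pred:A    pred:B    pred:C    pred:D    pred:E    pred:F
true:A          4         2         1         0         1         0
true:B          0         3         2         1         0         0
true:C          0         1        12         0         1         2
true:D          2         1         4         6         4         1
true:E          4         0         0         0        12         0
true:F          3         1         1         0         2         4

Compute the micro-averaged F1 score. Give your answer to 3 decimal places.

0.547

Micro-averaging pools counts across classes: ΣTP=41, ΣFP=34, ΣFN=34.
Micro-F1 score = 2·TP/(2·TP+FP+FN) on pooled counts = 0.547 (equals overall accuracy in single-label multiclass).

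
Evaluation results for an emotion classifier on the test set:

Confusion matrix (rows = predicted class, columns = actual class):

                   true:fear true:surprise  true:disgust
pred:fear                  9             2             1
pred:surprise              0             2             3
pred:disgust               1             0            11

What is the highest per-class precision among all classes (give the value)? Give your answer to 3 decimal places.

Per-class precision (TP/(TP+FP)):
  fear: TP=9, FP=2+1=3 → 9/12 = 0.7500
  surprise: TP=2, FP=0+3=3 → 2/5 = 0.4000
  disgust: TP=11, FP=1+0=1 → 11/12 = 0.9167
Highest is class 'disgust' with precision = 0.917.

0.917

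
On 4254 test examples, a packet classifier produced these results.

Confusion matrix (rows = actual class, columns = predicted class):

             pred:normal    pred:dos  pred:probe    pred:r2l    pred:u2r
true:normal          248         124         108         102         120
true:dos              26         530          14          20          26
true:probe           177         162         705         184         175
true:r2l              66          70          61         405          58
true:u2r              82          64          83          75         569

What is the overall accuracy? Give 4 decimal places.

Accuracy = trace / total = (248+530+705+405+569=2457) / 4254 = 2457/4254 = 0.5776

0.5776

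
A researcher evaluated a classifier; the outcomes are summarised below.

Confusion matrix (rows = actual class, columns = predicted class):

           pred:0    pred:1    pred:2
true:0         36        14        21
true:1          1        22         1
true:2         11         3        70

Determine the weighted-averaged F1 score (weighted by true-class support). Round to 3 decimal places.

0.707

Per-class F1 score (2·TP/(2·TP+FP+FN)):
  0: TP=36, FP=1+11=12, FN=14+21=35 → 72/119 = 0.6050
  1: TP=22, FP=14+3=17, FN=1+1=2 → 44/63 = 0.6984
  2: TP=70, FP=21+1=22, FN=11+3=14 → 140/176 = 0.7955
Weighted-F1 score = Σ (supportᵢ/N)·F1 scoreᵢ with N=179: (71/179)·0.6050 + (24/179)·0.6984 + (84/179)·0.7955 = 0.707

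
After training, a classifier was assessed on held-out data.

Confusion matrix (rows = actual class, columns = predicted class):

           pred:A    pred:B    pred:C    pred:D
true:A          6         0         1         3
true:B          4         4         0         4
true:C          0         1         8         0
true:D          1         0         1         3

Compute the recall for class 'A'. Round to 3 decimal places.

Take TP from the diagonal, FP from the rest of the 'A' prediction marginal, FN from the rest of the 'A' actual marginal.
recall = TP/(TP+FN).
A: TP=6, FN=0+1+3=4 → 6/10 = 0.6000

0.600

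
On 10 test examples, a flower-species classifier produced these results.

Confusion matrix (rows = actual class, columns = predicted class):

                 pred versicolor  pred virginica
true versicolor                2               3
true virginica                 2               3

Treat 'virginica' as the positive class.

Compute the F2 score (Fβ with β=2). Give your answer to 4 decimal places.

0.5769

Fβ = (1+β²)·TP / ((1+β²)·TP + β²·FN + FP), with β²=4
= 5·3 / (5·3 + 4·2 + 3) = 0.5769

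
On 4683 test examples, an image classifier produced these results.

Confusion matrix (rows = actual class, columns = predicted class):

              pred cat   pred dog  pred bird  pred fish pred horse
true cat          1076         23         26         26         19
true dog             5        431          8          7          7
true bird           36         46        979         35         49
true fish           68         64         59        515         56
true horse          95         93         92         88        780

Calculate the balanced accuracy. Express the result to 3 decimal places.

0.814

Balanced accuracy = mean of per-class recall.
  cat: recall = 1076/1170 = 0.9197
  dog: recall = 431/458 = 0.9410
  bird: recall = 979/1145 = 0.8550
  fish: recall = 515/762 = 0.6759
  horse: recall = 780/1148 = 0.6794
Mean = (0.9197 + 0.9410 + 0.8550 + 0.6759 + 0.6794) / 5 = 0.814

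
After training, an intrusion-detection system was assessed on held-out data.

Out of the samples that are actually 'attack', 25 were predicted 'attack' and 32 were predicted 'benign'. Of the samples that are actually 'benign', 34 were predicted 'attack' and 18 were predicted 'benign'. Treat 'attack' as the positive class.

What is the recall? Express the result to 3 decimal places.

0.439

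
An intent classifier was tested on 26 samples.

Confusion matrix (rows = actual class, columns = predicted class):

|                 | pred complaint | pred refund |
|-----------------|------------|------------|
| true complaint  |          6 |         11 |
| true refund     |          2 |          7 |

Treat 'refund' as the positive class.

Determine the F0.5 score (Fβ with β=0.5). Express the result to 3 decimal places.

0.432

Fβ = (1+β²)·TP / ((1+β²)·TP + β²·FN + FP), with β²=1/4
= 1.25·7 / (1.25·7 + 0.25·2 + 11) = 0.432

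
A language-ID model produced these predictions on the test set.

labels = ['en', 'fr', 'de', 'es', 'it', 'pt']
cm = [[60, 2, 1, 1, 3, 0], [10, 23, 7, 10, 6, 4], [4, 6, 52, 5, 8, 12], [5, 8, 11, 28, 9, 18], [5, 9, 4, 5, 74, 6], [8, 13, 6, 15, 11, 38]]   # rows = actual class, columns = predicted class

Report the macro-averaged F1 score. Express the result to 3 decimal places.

0.548

Per-class F1 score (2·TP/(2·TP+FP+FN)):
  en: TP=60, FP=10+4+5+5+8=32, FN=2+1+1+3+0=7 → 120/159 = 0.7547
  fr: TP=23, FP=2+6+8+9+13=38, FN=10+7+10+6+4=37 → 46/121 = 0.3802
  de: TP=52, FP=1+7+11+4+6=29, FN=4+6+5+8+12=35 → 104/168 = 0.6190
  es: TP=28, FP=1+10+5+5+15=36, FN=5+8+11+9+18=51 → 56/143 = 0.3916
  it: TP=74, FP=3+6+8+9+11=37, FN=5+9+4+5+6=29 → 148/214 = 0.6916
  pt: TP=38, FP=0+4+12+18+6=40, FN=8+13+6+15+11=53 → 76/169 = 0.4497
Macro-F1 score = mean = (0.7547 + 0.3802 + 0.6190 + 0.3916 + 0.6916 + 0.4497) / 6 = 0.548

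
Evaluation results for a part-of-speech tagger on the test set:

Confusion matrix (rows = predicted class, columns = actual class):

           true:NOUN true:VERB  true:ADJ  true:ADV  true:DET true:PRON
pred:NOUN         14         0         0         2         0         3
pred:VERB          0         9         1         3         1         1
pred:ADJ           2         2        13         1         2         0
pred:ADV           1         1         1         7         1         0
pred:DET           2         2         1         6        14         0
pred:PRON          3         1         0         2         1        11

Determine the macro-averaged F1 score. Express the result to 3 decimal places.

0.624

Per-class F1 score (2·TP/(2·TP+FP+FN)):
  NOUN: TP=14, FP=0+0+2+0+3=5, FN=0+2+1+2+3=8 → 28/41 = 0.6829
  VERB: TP=9, FP=0+1+3+1+1=6, FN=0+2+1+2+1=6 → 18/30 = 0.6000
  ADJ: TP=13, FP=2+2+1+2+0=7, FN=0+1+1+1+0=3 → 26/36 = 0.7222
  ADV: TP=7, FP=1+1+1+1+0=4, FN=2+3+1+6+2=14 → 14/32 = 0.4375
  DET: TP=14, FP=2+2+1+6+0=11, FN=0+1+2+1+1=5 → 28/44 = 0.6364
  PRON: TP=11, FP=3+1+0+2+1=7, FN=3+1+0+0+0=4 → 22/33 = 0.6667
Macro-F1 score = mean = (0.6829 + 0.6000 + 0.7222 + 0.4375 + 0.6364 + 0.6667) / 6 = 0.624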